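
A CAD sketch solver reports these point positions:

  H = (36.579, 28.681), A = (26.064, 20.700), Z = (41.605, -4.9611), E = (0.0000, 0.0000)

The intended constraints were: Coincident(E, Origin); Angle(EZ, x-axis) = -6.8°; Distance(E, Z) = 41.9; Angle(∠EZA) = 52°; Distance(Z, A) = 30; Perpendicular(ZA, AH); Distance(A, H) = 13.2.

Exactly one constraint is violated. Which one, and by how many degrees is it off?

Perpendicular(ZA, AH) — off by 6.00°.

E = (0.00, 0.00) ✓; EZ at -6.800° ✓; |EZ| = 41.90 ✓; ∠EZA = 52.00° ✓; |ZA| = 30.00 ✓; ∠(ZA, AH) = 84.00° ✗; |AH| = 13.20 ✓.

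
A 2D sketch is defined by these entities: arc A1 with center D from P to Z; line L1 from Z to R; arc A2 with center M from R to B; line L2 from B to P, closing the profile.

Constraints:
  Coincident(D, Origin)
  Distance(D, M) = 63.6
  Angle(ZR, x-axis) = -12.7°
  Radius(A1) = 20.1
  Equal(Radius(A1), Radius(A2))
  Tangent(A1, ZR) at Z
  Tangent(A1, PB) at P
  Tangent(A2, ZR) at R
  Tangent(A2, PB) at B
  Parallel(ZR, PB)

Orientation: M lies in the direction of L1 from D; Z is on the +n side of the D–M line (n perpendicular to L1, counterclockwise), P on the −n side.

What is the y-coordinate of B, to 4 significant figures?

-33.59

The slot axis is L1's direction at -12.7°, so u = (cos -12.7°, sin -12.7°) = (0.9755, -0.2198) and n = (−sin -12.7°, cos -12.7°) = (0.2198, 0.9755). D is at the origin and M lies 63.6 along u from D, so M = 63.6·u = (62.04, -13.98). Tangency of A1 to both parallel lines with radius 20.1 puts Z and P at D ± 20.1·n: Z = (4.419, 19.61), P = (-4.419, -19.61). Equal radii place R and B the same way about M: R = M + 20.1·n = (66.46, 5.626), B = M − 20.1·n = (57.63, -33.59). So B.y = -33.59.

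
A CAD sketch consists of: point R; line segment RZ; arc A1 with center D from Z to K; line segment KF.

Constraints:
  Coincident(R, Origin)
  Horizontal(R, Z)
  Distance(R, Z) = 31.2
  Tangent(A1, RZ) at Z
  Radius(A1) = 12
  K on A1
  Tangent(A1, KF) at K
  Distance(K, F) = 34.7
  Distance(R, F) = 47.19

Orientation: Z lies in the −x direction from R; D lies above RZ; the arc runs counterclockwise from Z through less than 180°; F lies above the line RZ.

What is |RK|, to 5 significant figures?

21.939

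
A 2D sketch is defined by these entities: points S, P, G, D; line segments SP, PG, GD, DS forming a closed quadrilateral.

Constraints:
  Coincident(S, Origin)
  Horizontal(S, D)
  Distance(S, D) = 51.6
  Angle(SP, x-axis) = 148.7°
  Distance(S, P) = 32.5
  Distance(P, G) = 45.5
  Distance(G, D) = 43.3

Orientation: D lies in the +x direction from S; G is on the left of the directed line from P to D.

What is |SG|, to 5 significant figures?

30.831

S is at the origin; S and D share the same y with |SD| = 51.6 and D in +x, so D = (51.6, 0). SP runs at 148.7° with |SP| = 32.5, so P = (-27.770, 16.884). G is determined by |PG| = 45.5 and |GD| = 43.3 together: it lies at the intersection of circle(P, 45.5) and circle(D, 43.3). With |PD| = 81.146, the foot of the radical line on PD is 41.777 from P and the perpendicular offset is √(45.5² − 41.777²) = 18.027. Taking the left-of-PD solution: G = (16.843, 25.824).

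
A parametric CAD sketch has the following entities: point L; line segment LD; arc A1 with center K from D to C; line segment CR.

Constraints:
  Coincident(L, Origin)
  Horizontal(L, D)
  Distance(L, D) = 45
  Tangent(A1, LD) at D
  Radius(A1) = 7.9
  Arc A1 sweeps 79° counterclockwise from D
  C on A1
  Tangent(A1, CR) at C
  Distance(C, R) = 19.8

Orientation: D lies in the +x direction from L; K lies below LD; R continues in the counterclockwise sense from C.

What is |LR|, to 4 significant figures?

42.28

On A1, D sits at bearing 90° from K; a 79° counterclockwise sweep puts C at bearing 169°, so C = K + 7.9·(cos 169°, sin 169°) = (37.25, -6.393). The tangent condition forces KC to be normal to CR, so CR runs along (−sin 169°, cos 169°); with |CR| = 19.8, R = (33.47, -25.83). Then |LR| = |R − L| = 42.28.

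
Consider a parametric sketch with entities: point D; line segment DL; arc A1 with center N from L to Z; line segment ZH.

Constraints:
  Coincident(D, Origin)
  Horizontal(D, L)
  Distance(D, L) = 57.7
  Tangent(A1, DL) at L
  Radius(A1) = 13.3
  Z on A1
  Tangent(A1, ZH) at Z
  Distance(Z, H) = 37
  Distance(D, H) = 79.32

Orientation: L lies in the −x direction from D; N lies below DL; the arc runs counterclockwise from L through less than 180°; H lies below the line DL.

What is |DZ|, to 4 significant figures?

72.48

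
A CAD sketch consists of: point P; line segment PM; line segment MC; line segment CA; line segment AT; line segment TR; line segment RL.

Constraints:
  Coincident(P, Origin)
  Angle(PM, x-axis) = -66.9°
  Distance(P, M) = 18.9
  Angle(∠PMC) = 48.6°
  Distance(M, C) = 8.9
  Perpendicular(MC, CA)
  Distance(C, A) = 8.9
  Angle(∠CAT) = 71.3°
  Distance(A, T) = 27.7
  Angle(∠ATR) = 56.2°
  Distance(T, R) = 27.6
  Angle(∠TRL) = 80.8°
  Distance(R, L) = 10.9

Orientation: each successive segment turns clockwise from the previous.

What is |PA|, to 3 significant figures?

6.39

P is at the origin; PM runs at -66.9° with length 18.9, so M = (7.42, -17.4). ∠PMC = 48.6° gives MC at 162° from the x-axis; with |MC| = 8.9, C = (-1.03, -14.6). MC is perpendicular to CA, so CA runs at 71.7°; with |CA| = 8.9, A = (1.76, -6.14). Then |PA| = |A − P| = 6.39.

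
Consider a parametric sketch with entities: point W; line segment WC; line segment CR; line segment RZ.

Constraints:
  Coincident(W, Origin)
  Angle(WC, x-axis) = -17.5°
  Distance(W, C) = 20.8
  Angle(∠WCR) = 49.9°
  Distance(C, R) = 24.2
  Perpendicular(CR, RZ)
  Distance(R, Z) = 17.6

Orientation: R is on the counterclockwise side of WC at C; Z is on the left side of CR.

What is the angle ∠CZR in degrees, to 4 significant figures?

53.97°

W is at the origin; WC runs at -17.5° with length 20.8, so C = 20.8·(cos -17.5°, sin -17.5°) = (19.84, -6.255). ∠WCR = 49.9°, so CR runs at -17.5° + (180° − 49.9°) = 112.6° from the x-axis; with |CR| = 24.2, R = C + 24.2·(cos 112.6°, sin 112.6°) = (10.54, 16.09). CR is perpendicular to RZ; with |RZ| = 17.6 on the left of CR, Z = R + 17.6·(-0.9232, -0.3843) = (-5.711, 9.323). Then cos ∠CZR = ZC·ZR / (|ZC||ZR|), giving 53.97°.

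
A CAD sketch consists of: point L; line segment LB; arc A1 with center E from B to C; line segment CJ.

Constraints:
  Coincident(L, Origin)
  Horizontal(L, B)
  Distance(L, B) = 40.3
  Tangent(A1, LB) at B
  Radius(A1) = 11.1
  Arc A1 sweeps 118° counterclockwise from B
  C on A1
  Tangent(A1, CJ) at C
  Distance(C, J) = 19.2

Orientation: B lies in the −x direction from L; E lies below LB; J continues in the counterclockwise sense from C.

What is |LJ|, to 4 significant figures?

52.86

On A1, B sits at bearing 90° from E; a 118° counterclockwise sweep puts C at bearing 208°, so C = E + 11.1·(cos 208°, sin 208°) = (-50.10, -16.31). The tangent condition forces EC to be normal to CJ, so CJ runs along (−sin 208°, cos 208°); with |CJ| = 19.2, J = (-41.09, -33.26). Then |LJ| = |J − L| = 52.86.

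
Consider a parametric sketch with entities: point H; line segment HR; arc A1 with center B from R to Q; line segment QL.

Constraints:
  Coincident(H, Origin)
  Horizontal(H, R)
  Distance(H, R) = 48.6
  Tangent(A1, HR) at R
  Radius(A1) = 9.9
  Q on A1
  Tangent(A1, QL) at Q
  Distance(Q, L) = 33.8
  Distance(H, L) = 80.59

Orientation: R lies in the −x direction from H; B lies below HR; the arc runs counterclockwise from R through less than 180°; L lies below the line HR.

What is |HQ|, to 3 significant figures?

57.8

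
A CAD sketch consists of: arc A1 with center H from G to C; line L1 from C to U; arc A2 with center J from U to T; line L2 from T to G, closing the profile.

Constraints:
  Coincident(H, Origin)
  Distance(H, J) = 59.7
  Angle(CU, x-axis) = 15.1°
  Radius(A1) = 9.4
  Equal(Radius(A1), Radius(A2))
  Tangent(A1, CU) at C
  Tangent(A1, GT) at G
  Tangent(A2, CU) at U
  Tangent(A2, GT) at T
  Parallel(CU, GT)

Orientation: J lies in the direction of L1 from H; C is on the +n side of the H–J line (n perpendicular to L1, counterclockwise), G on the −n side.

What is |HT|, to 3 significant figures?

60.4

The slot axis is L1's direction at 15.1°, so u = (cos 15.1°, sin 15.1°) = (0.965, 0.261) and n = (−sin 15.1°, cos 15.1°) = (-0.261, 0.965). H is at the origin and J lies 59.7 along u from H, so J = 59.7·u = (57.6, 15.6). Tangency of A1 to both parallel lines with radius 9.4 puts C and G at H ± 9.4·n: C = (-2.45, 9.08), G = (2.45, -9.08). Equal radii place U and T the same way about J: U = J + 9.4·n = (55.2, 24.6), T = J − 9.4·n = (60.1, 6.48). Then |HT| = |T − H| = 60.4.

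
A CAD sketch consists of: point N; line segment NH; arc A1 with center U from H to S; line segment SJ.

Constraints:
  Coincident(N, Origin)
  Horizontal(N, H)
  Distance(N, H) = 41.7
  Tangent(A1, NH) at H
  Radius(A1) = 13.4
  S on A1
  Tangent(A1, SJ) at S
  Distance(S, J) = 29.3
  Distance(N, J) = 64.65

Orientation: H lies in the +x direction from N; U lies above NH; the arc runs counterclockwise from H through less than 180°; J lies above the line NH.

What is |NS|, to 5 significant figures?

57.198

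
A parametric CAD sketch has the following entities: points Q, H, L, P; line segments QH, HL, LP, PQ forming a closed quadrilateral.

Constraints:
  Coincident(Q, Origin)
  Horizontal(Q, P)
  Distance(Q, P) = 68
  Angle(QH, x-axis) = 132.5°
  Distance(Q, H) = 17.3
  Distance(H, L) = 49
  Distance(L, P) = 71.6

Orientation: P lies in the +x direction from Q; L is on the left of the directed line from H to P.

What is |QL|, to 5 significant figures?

54.669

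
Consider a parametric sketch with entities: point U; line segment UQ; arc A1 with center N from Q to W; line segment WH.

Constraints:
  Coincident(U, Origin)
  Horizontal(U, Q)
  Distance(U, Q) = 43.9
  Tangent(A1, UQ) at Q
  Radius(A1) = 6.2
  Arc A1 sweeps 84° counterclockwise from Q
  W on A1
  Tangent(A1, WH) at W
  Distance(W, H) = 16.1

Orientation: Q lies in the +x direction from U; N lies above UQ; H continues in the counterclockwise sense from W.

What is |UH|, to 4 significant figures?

56.06

U is at the origin; U and Q share the same y with |UQ| = 43.9 and Q on the +x side, so Q = (43.90, 0.000). Tangency of A1 to UQ means the radius NQ is perpendicular to UQ, so N = Q + (0, 6.2) = (43.90, 6.200). On A1, Q sits at bearing -90° from N; an 84° counterclockwise sweep puts W at bearing -6°, so W = N + 6.2·(cos -6°, sin -6°) = (50.07, 5.552). Tangency of A1 to WH means the radius NW is perpendicular to WH, so WH runs along (−sin -6°, cos -6°); with |WH| = 16.1, H = (51.75, 21.56). Then |UH| = |H − U| = 56.06.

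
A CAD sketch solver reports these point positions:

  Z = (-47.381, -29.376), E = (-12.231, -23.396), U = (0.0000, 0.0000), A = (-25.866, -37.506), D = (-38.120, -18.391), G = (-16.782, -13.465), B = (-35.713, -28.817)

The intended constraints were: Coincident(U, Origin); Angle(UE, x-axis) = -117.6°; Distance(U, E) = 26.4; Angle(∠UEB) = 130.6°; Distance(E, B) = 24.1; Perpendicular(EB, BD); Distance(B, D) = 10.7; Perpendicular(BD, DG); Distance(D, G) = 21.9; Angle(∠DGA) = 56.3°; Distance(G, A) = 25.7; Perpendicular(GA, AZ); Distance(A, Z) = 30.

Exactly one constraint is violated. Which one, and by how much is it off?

Distance(A, Z) = 30 — off by 7.00.

U = (0.00, 0.00) ✓; UE at -117.6° ✓; |UE| = 26.40 ✓; ∠UEB = 130.6° ✓; |EB| = 24.10 ✓; ∠(EB, BD) = 90.00° ✓; |BD| = 10.70 ✓; ∠(BD, DG) = 90.00° ✓; |DG| = 21.90 ✓; ∠DGA = 56.30° ✓; |GA| = 25.70 ✓; ∠(GA, AZ) = 90.00° ✓; |AZ| = 23.00 ✗.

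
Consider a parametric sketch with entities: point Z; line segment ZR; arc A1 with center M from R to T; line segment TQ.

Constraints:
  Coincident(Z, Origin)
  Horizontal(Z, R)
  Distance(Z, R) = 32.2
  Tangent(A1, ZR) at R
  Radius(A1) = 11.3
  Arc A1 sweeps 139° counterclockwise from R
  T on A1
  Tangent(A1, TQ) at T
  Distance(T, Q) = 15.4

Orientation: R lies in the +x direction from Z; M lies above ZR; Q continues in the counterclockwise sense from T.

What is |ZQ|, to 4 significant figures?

40.98

Z is at the origin; Z and R share the same y with |ZR| = 32.2 and R on the +x side, so R = (32.20, 0.000). Tangency of A1 to ZR means the radius MR is perpendicular to ZR, so M = R + (0, 11.3) = (32.20, 11.30). On A1, R sits at bearing -90° from M; a 139° counterclockwise sweep puts T at bearing 49°, so T = M + 11.3·(cos 49°, sin 49°) = (39.61, 19.83). Since A1 is tangent to TQ there, MT ⟂ TQ, so TQ runs along (−sin 49°, cos 49°); with |TQ| = 15.4, Q = (27.99, 29.93). Then |ZQ| = |Q − Z| = 40.98.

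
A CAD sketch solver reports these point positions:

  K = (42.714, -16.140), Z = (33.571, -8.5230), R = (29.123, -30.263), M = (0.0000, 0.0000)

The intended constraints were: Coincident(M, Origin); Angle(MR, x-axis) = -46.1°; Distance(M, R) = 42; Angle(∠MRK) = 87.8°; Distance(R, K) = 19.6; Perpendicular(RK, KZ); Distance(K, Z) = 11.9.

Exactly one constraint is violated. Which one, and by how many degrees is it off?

Perpendicular(RK, KZ) — off by 4.10°.

M = (0.00, 0.00) ✓; MR at -46.10° ✓; |MR| = 42.00 ✓; ∠MRK = 87.80° ✓; |RK| = 19.60 ✓; ∠(RK, KZ) = 94.10° ✗; |KZ| = 11.90 ✓.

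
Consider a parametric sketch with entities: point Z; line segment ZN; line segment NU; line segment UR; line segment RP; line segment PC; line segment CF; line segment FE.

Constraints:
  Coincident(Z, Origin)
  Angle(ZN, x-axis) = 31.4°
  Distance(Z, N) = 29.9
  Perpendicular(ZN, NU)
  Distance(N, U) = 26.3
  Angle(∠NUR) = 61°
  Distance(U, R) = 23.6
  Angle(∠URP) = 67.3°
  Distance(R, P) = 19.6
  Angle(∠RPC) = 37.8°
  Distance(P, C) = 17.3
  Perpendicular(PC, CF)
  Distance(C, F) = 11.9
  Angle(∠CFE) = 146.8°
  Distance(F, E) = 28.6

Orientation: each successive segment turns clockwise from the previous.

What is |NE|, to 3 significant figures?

40.7

Z is at the origin; ZN runs at 31.4° with length 29.9, so N = (25.5, 15.6). ZN is perpendicular to NU, so NU runs at -58.6°; with |NU| = 26.3, U = (39.2, -6.87). ∠NUR = 61.0° gives UR at -178° from the x-axis; with |UR| = 23.6, R = (15.6, -7.86). ∠URP = 67.3° gives RP at 69.7° from the x-axis; with |RP| = 19.6, P = (22.4, 10.5). ∠RPC = 37.8° gives PC at -72.5° from the x-axis; with |PC| = 17.3, C = (27.6, -5.98). PC ⟂ CF, so CF runs at -162°; with |CF| = 11.9, F = (16.3, -9.55). ∠CFE = 146.8° gives FE at 164° from the x-axis; with |FE| = 28.6, E = (-11.2, -1.81). Then |NE| = |E − N| = 40.7.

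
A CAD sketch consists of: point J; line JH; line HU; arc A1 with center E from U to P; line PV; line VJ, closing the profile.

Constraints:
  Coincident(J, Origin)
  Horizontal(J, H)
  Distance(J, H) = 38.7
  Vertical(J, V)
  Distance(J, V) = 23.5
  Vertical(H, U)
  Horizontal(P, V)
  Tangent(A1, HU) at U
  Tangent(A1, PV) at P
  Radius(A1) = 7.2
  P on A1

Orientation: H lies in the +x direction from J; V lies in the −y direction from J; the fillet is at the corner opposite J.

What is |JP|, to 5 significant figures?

39.300

The virtual corner opposite J is at (38.700, -23.500). A1 meets HU tangentially, so EU is at right angles to HU and since A1 is tangent to PV there, EP ⟂ PV, with radius 7.2, so the center E sits 7.2 in from both sides at E = (31.500, -16.300). That places the tangent points at U = (38.700, -16.300) on HU and P = (31.500, -23.500) on PV. Then |JP| = |P − J| = 39.300.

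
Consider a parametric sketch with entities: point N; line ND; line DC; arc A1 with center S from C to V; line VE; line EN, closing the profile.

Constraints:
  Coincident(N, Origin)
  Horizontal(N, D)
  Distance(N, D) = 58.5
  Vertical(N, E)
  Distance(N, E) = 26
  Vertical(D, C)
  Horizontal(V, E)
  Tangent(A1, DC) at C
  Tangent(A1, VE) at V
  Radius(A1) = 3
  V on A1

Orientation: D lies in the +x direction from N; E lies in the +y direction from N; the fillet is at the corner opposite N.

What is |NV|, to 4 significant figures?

61.29

The virtual corner opposite N is at (58.50, 26.00). Tangency of A1 to DC means the radius SC is perpendicular to DC and since A1 is tangent to VE there, SV ⟂ VE, with radius 3.0, so the center S sits 3.0 in from both sides at S = (55.50, 23.00). That places the tangent points at C = (58.50, 23.00) on DC and V = (55.50, 26.00) on VE. Then |NV| = |V − N| = 61.29.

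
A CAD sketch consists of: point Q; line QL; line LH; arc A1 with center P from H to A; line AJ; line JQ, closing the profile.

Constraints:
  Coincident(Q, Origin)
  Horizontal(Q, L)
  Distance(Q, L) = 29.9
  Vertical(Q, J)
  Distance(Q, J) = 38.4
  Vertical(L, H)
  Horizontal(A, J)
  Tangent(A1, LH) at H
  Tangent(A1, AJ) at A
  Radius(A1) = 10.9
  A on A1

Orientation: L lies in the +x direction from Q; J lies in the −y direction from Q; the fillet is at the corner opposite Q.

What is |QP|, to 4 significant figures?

33.43

QJ is vertical with |QJ| = 38.4 and J on the −y side, so J = (0.000, -38.40). The virtual corner opposite Q is at (29.90, -38.40). A1 meets LH tangentially, so PH is at right angles to LH and tangency of A1 to AJ means the radius PA is perpendicular to AJ, with radius 10.9, so the center P sits 10.9 in from both sides at P = (19.00, -27.50). Then |QP| = |P − Q| = 33.43.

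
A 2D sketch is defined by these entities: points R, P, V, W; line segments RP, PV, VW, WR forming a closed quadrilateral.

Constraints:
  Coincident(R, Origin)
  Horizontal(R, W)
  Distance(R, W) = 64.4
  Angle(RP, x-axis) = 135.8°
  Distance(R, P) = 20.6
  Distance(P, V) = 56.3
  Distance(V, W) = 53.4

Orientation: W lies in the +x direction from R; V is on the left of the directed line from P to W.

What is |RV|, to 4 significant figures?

54.84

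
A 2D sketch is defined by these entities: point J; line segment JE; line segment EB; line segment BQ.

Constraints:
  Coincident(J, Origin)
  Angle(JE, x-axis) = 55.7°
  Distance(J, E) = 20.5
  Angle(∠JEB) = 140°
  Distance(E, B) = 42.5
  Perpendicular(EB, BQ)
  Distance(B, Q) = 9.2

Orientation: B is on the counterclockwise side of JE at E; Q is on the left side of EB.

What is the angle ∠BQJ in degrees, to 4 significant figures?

93.91°

∠JEB = 140.0°, so EB runs at 55.7° + (180° − 140.0°) = 95.70° from the x-axis; with |EB| = 42.5, B = E + 42.5·(cos 95.70°, sin 95.70°) = (7.331, 59.22). EB ⟂ BQ; with |BQ| = 9.2 on the left of EB, Q = B + 9.2·(-0.9951, -0.09932) = (-1.823, 58.31). Then cos ∠BQJ = QB·QJ / (|QB||QJ|), giving 93.91°.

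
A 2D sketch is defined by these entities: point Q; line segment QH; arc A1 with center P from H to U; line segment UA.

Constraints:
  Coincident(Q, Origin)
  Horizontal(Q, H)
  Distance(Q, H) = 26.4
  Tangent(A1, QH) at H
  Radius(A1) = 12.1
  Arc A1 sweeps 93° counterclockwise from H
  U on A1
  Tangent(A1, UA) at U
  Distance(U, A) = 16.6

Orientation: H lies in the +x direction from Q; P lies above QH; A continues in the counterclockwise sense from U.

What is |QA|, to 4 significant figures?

47.69

On A1, H sits at bearing -90° from P; a 93° counterclockwise sweep puts U at bearing 3°, so U = P + 12.1·(cos 3°, sin 3°) = (38.48, 12.73). Tangency of A1 to UA means the radius PU is perpendicular to UA, so UA runs along (−sin 3°, cos 3°); with |UA| = 16.6, A = (37.61, 29.31). Then |QA| = |A − Q| = 47.69.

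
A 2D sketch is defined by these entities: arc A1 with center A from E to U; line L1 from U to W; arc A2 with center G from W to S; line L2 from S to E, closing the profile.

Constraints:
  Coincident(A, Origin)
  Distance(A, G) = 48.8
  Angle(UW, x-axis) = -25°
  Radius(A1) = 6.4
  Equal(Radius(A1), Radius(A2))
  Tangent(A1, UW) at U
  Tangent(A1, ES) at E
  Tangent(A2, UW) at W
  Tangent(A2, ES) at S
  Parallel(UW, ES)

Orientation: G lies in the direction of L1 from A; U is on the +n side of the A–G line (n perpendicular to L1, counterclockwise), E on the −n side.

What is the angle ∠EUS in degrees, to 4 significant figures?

75.30°

The slot axis is L1's direction at -25.0°, so u = (cos -25.0°, sin -25.0°) = (0.9063, -0.4226) and n = (−sin -25.0°, cos -25.0°) = (0.4226, 0.9063). A is at the origin and G lies 48.8 along u from A, so G = 48.8·u = (44.23, -20.62). Tangency of A1 to both parallel lines with radius 6.4 puts U and E at A ± 6.4·n: U = (2.705, 5.800), E = (-2.705, -5.800). Equal radii place W and S the same way about G: W = G + 6.4·n = (46.93, -14.82), S = G − 6.4·n = (41.52, -26.42). Then cos ∠EUS = UE·US / (|UE||US|), giving 75.30°.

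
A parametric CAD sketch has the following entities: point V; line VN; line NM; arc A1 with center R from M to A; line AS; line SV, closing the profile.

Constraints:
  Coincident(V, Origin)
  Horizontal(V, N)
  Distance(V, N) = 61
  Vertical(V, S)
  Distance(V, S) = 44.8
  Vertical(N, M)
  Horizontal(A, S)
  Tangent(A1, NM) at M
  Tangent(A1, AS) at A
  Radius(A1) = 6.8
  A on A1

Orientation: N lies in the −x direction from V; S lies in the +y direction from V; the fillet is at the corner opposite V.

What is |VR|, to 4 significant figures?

66.19

VS is vertical with |VS| = 44.8 and S on the +y side, so S = (0.000, 44.80). The virtual corner opposite V is at (-61.00, 44.80). Tangency of A1 to NM means the radius RM is perpendicular to NM and A1 meets AS tangentially, so RA is at right angles to AS, with radius 6.8, so the center R sits 6.8 in from both sides at R = (-54.20, 38.00). Then |VR| = |R − V| = 66.19.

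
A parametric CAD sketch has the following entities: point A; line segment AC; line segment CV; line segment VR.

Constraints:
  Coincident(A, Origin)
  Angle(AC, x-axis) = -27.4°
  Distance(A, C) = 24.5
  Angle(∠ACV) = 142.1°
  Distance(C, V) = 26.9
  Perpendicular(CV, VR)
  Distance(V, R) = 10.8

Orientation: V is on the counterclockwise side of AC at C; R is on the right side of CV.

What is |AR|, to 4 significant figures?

52.97

A is at the origin; AC runs at -27.4° with length 24.5, so C = 24.5·(cos -27.4°, sin -27.4°) = (21.75, -11.27). ∠ACV = 142.1°, so CV runs at -27.4° + (180° − 142.1°) = 10.50° from the x-axis; with |CV| = 26.9, V = C + 26.9·(cos 10.50°, sin 10.50°) = (48.20, -6.373). The perpendicularity gives VR at right angles to CV; with |VR| = 10.8 on the right of CV, R = V + 10.8·(0.1822, -0.9833) = (50.17, -16.99). Then |AR| = |R − A| = 52.97.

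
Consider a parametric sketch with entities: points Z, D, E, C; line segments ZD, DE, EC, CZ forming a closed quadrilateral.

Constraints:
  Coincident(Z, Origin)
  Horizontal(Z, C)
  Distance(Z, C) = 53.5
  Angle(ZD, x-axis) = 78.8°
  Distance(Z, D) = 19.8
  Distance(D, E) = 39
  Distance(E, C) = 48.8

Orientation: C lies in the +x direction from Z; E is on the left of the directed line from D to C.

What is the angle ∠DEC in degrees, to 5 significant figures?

73.836°

Checks: |DE| = 39.00 ✓; |EC| = 48.80 ✓.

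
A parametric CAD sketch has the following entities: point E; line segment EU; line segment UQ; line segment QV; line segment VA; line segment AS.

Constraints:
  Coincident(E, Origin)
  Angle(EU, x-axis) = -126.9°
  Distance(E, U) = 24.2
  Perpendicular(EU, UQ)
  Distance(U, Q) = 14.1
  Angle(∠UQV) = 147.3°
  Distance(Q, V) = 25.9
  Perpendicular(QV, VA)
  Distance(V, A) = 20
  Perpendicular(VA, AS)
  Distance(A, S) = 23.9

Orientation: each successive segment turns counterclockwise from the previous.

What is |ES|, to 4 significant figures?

8.021

E is at the origin; EU runs at -126.9° with length 24.2, so U = (-14.53, -19.35). The perpendicularity gives UQ at right angles to EU, so UQ runs at -36.90°; with |UQ| = 14.1, Q = (-3.255, -27.82). ∠UQV = 147.3° gives QV at -4.200° from the x-axis; with |QV| = 25.9, V = (22.58, -29.72). The perpendicularity gives VA at right angles to QV, so VA runs at 85.80°; with |VA| = 20.0, A = (24.04, -9.769). VA ⟂ AS, so AS runs at 175.8°; with |AS| = 23.9, S = (0.2048, -8.018). Then |ES| = |S − E| = 8.021.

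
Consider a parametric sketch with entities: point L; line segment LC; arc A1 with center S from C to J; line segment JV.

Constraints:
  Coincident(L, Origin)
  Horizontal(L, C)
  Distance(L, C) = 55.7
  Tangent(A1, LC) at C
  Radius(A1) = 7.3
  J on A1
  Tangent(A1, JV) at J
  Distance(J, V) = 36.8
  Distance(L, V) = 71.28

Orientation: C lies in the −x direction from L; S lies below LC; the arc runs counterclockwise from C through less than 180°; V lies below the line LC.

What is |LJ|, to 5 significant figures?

63.459

Checks: |SJ| = 7.300 ✓; ∠(SJ, JV) = 90.00° ✓; |JV| = 36.80 ✓; |LV| = 71.28 ✓.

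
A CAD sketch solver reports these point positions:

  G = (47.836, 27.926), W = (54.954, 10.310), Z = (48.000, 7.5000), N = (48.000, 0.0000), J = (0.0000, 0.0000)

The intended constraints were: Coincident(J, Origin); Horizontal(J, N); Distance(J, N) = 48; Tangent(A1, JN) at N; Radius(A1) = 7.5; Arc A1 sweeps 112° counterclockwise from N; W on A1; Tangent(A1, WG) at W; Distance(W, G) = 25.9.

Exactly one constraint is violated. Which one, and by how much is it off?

Distance(W, G) = 25.9 — off by 6.90.

J = (0.00, 0.00) ✓; J.y = 0.00, N.y = 0.00 ✓; |JN| = 48.00 ✓; ∠(ZN, NJ) = 90.00° ✓; |ZN| = 7.500 ✓; bearing(Z→W) − bearing(Z→N) = 112.0° ✓; |ZW| = 7.500 ✓; ∠(ZW, WG) = 90.00° ✓; |WG| = 19.00 ✗.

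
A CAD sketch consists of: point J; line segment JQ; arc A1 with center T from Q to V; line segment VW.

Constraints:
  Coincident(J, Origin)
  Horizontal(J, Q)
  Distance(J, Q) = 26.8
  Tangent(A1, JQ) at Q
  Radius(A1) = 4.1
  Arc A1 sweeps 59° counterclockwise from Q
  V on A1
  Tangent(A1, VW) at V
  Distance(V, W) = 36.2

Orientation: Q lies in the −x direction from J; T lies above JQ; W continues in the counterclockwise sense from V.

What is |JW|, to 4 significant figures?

33.34

J is at the origin; JQ is horizontal with |JQ| = 26.8 and Q on the −x side, so Q = (-26.80, 0.000). Tangency of A1 to JQ means the radius TQ is perpendicular to JQ, so T = Q + (0, 4.1) = (-26.80, 4.100). On A1, Q sits at bearing -90° from T; a 59° counterclockwise sweep puts V at bearing -31°, so V = T + 4.1·(cos -31°, sin -31°) = (-23.29, 1.988). The tangent condition forces TV to be normal to VW, so VW runs along (−sin -31°, cos -31°); with |VW| = 36.2, W = (-4.641, 33.02). Then |JW| = |W − J| = 33.34.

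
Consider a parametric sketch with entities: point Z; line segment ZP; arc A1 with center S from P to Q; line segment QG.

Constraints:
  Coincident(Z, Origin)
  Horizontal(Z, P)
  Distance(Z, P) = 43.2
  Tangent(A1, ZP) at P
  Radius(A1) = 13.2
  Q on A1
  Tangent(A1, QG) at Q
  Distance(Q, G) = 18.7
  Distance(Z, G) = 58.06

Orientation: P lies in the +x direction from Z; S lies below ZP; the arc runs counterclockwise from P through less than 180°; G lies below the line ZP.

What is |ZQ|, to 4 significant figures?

39.82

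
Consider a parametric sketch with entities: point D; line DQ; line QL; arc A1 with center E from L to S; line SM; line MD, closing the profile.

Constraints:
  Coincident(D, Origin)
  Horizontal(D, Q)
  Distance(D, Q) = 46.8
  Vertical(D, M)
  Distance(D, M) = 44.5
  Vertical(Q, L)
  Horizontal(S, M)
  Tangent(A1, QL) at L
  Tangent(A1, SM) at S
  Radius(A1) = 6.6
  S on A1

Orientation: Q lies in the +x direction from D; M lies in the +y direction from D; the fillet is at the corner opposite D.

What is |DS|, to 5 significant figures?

59.969

D is at the origin; DQ is horizontal with |DQ| = 46.8 and Q on the +x side, so Q = (46.800, 0.0000). DM is vertical with |DM| = 44.5 and M on the +y side, so M = (0.0000, 44.500). The virtual corner opposite D is at (46.800, 44.500). Since A1 is tangent to QL there, EL ⟂ QL and A1 meets SM tangentially, so ES is at right angles to SM, with radius 6.6, so the center E sits 6.6 in from both sides at E = (40.200, 37.900). That places the tangent points at L = (46.800, 37.900) on QL and S = (40.200, 44.500) on SM. Then |DS| = |S − D| = 59.969.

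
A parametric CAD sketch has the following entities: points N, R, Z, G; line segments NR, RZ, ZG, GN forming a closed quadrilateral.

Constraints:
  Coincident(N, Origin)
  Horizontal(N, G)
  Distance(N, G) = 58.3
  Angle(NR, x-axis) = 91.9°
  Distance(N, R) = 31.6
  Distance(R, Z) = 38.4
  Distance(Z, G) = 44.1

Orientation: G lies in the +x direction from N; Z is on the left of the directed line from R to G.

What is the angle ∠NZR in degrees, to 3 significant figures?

36.0°

N is at the origin; NG is horizontal with |NG| = 58.3 and G in +x, so G = (58.3, 0). NR runs at 91.9° with |NR| = 31.6, so R = (-1.05, 31.6). Z is determined by |RZ| = 38.4 and |ZG| = 44.1 together: it lies at the intersection of circle(R, 38.4) and circle(G, 44.1). With |RG| = 67.2, the foot of the radical line on RG is 30.1 from R and the perpendicular offset is √(38.4² − 30.1²) = 23.8. Taking the left-of-RG solution: Z = (36.7, 38.5).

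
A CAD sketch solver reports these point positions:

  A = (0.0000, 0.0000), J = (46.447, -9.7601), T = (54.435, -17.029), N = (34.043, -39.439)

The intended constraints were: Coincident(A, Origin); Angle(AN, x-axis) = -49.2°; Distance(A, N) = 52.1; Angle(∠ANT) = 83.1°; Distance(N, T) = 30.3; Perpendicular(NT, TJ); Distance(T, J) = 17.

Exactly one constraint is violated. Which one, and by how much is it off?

Distance(T, J) = 17 — off by 6.20.

A = (0.00, 0.00) ✓; AN at -49.20° ✓; |AN| = 52.10 ✓; ∠ANT = 83.10° ✓; |NT| = 30.30 ✓; ∠(NT, TJ) = 90.00° ✓; |TJ| = 10.80 ✗.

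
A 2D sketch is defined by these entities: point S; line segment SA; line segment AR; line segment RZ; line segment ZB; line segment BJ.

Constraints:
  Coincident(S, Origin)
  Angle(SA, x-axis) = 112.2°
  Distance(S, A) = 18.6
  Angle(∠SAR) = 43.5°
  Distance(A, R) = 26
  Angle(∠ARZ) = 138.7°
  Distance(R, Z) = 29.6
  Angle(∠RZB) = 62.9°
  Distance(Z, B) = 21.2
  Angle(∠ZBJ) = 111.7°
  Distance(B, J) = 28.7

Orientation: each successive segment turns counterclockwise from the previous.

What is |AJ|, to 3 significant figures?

10.9

S is at the origin; SA runs at 112.2° with length 18.6, so A = (-7.03, 17.2). ∠SAR = 43.5° gives AR at -111° from the x-axis; with |AR| = 26.0, R = (-16.5, -7.00). ∠ARZ = 138.7° gives RZ at -70.0° from the x-axis; with |RZ| = 29.6, Z = (-6.35, -34.8). ∠RZB = 62.9° gives ZB at 47.1° from the x-axis; with |ZB| = 21.2, B = (8.08, -19.3). ∠ZBJ = 111.7° gives BJ at 115° from the x-axis; with |BJ| = 28.7, J = (-4.23, 6.64). Then |AJ| = |J − A| = 10.9.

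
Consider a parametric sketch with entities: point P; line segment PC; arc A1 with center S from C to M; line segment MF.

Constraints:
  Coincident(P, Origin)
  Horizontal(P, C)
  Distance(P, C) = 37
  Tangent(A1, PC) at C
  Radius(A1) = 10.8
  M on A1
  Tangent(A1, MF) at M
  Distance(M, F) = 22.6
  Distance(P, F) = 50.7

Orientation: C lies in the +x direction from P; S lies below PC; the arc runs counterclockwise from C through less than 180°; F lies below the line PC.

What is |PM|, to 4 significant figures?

30.94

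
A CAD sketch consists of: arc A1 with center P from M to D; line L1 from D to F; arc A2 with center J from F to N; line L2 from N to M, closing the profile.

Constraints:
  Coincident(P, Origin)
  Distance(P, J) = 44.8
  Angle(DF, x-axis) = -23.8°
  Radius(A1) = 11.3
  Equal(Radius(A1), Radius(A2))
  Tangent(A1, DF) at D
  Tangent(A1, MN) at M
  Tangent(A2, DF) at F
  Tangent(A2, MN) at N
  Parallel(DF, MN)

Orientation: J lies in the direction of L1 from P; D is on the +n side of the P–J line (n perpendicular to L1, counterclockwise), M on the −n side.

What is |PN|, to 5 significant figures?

46.203

Tangency of A1 to both parallel lines with radius 11.3 puts D and M at P ± 11.3·n: D = (4.5601, 10.339), M = (-4.5601, -10.339). Equal radii place F and N the same way about J: F = J + 11.3·n = (45.550, -7.7398), N = J − 11.3·n = (36.430, -28.418). Then |PN| = |N − P| = 46.203.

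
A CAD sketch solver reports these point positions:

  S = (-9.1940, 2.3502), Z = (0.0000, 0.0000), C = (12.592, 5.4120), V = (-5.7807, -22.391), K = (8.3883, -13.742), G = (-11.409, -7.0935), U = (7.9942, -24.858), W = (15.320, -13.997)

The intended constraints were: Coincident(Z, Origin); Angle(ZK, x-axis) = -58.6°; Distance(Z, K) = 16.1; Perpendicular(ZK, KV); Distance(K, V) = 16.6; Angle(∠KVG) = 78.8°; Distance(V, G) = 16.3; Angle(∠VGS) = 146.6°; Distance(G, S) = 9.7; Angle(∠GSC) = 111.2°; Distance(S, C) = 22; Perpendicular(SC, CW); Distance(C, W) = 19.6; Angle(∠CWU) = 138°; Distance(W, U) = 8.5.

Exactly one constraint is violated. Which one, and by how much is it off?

Distance(W, U) = 8.5 — off by 4.60.

Z = (0.00, 0.00) ✓; ZK at -58.60° ✓; |ZK| = 16.10 ✓; ∠(ZK, KV) = 90.00° ✓; |KV| = 16.60 ✓; ∠KVG = 78.80° ✓; |VG| = 16.30 ✓; ∠VGS = 146.6° ✓; |GS| = 9.700 ✓; ∠GSC = 111.2° ✓; |SC| = 22.00 ✓; ∠(SC, CW) = 90.00° ✓; |CW| = 19.60 ✓; ∠CWU = 138.0° ✓; |WU| = 13.10 ✗.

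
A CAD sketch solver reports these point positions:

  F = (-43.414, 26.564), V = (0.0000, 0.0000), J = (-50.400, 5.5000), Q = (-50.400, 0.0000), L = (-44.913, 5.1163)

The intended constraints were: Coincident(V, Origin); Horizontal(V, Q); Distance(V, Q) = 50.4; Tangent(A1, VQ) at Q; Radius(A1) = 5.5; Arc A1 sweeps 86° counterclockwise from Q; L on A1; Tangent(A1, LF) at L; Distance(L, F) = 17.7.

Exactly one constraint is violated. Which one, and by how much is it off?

Distance(L, F) = 17.7 — off by 3.80.

V = (0.00, 0.00) ✓; V.y = 0.00, Q.y = 0.00 ✓; |VQ| = 50.40 ✓; ∠(JQ, QV) = 90.00° ✓; |JQ| = 5.500 ✓; bearing(J→L) − bearing(J→Q) = 86.00° ✓; |JL| = 5.500 ✓; ∠(JL, LF) = 90.00° ✓; |LF| = 21.50 ✗.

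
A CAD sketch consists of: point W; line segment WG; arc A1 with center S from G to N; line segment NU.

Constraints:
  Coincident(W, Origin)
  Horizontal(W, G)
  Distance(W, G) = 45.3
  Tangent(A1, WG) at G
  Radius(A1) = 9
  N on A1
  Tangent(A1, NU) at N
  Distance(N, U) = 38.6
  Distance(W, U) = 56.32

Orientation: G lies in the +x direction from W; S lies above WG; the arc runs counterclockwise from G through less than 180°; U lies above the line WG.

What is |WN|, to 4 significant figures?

54.66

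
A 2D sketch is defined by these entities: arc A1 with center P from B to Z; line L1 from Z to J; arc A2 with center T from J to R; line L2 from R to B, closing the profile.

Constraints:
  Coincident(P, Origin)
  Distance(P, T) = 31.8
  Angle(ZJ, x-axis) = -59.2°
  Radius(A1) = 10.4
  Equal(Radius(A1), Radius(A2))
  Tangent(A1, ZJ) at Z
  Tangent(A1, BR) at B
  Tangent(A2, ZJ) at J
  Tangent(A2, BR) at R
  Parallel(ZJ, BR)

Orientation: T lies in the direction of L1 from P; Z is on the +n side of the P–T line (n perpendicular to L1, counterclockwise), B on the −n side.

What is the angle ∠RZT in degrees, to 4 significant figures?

15.08°

Tangency of A1 to both parallel lines with radius 10.4 puts Z and B at P ± 10.4·n: Z = (8.933, 5.325), B = (-8.933, -5.325). Equal radii place J and R the same way about T: J = T + 10.4·n = (25.22, -21.99), R = T − 10.4·n = (7.350, -32.64). Then cos ∠RZT = ZR·ZT / (|ZR||ZT|), giving 15.08°.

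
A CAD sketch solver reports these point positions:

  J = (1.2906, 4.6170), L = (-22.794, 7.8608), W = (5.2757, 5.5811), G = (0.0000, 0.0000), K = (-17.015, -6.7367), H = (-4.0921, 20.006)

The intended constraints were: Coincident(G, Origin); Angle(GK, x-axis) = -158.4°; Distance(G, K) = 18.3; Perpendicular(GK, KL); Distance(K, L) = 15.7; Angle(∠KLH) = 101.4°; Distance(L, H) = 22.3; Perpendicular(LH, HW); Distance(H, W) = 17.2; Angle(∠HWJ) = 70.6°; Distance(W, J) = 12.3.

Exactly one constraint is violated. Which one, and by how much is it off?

Distance(W, J) = 12.3 — off by 8.20.

G = (0.00, 0.00) ✓; GK at -158.4° ✓; |GK| = 18.30 ✓; ∠(GK, KL) = 90.00° ✓; |KL| = 15.70 ✓; ∠KLH = 101.4° ✓; |LH| = 22.30 ✓; ∠(LH, HW) = 90.00° ✓; |HW| = 17.20 ✓; ∠HWJ = 70.60° ✓; |WJ| = 4.100 ✗.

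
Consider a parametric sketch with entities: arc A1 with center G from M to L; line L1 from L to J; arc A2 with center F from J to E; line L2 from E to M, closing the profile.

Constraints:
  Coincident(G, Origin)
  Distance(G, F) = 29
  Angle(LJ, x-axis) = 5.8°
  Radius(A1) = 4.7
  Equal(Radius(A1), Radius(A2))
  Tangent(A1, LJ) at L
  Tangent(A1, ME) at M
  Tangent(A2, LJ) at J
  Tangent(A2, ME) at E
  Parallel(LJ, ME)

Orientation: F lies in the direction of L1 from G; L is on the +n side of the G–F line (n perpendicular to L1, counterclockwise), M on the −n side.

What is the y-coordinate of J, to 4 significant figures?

7.607

The slot axis is L1's direction at 5.8°, so u = (cos 5.8°, sin 5.8°) = (0.9949, 0.1011) and n = (−sin 5.8°, cos 5.8°) = (-0.1011, 0.9949). G is at the origin and F lies 29.0 along u from G, so F = 29.0·u = (28.85, 2.931). Tangency of A1 to both parallel lines with radius 4.7 puts L and M at G ± 4.7·n: L = (-0.4750, 4.676), M = (0.4750, -4.676). Equal radii place J and E the same way about F: J = F + 4.7·n = (28.38, 7.607), E = F − 4.7·n = (29.33, -1.745). So J.y = 7.607.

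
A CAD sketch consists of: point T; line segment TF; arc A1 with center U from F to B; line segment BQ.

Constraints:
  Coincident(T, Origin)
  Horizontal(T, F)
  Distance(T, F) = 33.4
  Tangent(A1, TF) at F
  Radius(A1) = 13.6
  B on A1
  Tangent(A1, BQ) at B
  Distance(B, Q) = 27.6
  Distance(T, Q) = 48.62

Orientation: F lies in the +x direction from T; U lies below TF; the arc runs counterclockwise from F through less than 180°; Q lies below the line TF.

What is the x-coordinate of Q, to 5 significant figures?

23.311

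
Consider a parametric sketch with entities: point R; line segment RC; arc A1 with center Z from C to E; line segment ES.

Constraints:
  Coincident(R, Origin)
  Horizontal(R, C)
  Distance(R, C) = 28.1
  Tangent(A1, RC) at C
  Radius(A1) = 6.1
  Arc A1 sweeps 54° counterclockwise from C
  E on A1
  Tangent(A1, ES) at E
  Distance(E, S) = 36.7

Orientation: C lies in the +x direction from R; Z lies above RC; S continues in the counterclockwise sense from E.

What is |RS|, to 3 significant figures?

63.4

R is at the origin; RC is horizontal with |RC| = 28.1 and C on the +x side, so C = (28.1, 0.00). The tangent condition forces ZC to be normal to RC, so Z = C + (0, 6.1) = (28.1, 6.10). On A1, C sits at bearing -90° from Z; a 54° counterclockwise sweep puts E at bearing -36°, so E = Z + 6.1·(cos -36°, sin -36°) = (33.0, 2.51). Tangency of A1 to ES means the radius ZE is perpendicular to ES, so ES runs along (−sin -36°, cos -36°); with |ES| = 36.7, S = (54.6, 32.2). Then |RS| = |S − R| = 63.4.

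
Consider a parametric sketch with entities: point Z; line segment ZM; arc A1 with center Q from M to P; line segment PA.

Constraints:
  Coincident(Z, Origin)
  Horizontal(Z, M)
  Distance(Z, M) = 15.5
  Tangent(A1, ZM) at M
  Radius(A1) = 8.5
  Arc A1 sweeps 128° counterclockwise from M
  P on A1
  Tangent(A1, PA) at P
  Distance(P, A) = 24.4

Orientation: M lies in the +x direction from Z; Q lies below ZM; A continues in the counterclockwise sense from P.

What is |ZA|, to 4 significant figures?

40.67

On A1, M sits at bearing 90° from Q; a 128° counterclockwise sweep puts P at bearing 218°, so P = Q + 8.5·(cos 218°, sin 218°) = (8.802, -13.73). A1 meets PA tangentially, so QP is at right angles to PA, so PA runs along (−sin 218°, cos 218°); with |PA| = 24.4, A = (23.82, -32.96). Then |ZA| = |A − Z| = 40.67.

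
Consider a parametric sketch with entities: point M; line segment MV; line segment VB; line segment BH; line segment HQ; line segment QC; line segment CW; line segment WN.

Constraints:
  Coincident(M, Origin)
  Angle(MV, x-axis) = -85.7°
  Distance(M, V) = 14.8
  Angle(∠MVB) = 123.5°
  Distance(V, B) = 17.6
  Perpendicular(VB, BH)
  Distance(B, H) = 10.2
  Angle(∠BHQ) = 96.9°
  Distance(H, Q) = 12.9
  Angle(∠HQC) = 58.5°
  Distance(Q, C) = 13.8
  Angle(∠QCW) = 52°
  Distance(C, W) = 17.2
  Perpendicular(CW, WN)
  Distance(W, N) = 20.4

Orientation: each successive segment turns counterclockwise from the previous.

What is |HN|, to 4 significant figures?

22.01

∠QCW = 52.0° gives CW at 33.40° from the x-axis; with |CW| = 17.2, W = (24.28, -11.13). The perpendicularity gives WN at right angles to CW, so WN runs at 123.4°; with |WN| = 20.4, N = (13.05, 5.903). Then |HN| = |N − H| = 22.01.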